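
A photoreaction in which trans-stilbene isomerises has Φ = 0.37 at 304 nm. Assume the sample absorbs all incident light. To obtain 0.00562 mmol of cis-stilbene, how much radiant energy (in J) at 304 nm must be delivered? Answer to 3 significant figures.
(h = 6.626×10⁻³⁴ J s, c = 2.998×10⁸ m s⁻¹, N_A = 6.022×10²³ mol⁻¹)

5.98 J

Product: 0.00562 mmol = 5.62×10⁻⁶ mol.
Photons that must be absorbed: 5.62×10⁻⁶ / 0.37 = 1.519×10⁻⁵ mol.
Photon energy: hc/λ = 6.534×10⁻¹⁹ J; per mole, 3.935×10⁵ J mol⁻¹.
Energy required: 1.519×10⁻⁵ × 3.935×10⁵ = 5.98 J.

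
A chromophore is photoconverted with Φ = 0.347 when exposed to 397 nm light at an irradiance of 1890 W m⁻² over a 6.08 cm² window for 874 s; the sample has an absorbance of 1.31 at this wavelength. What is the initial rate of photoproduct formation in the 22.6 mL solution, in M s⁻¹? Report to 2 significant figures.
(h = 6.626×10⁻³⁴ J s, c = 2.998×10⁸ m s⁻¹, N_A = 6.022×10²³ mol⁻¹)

Photon energy at 397 nm: hc/λ = (6.626×10⁻³⁴)(2.998×10⁸)/(397×10⁻⁹) = 5.004×10⁻¹⁹ J.
Energy delivered: (1890 W m⁻²)(6.08×10⁻⁴ m²)(874 s) = 1004 J.
Photons incident: 1004 / 5.004×10⁻¹⁹ = 2.006×10²¹, i.e. 2.006×10²¹/6.022×10²³ = 0.003331 mol.
Fraction absorbed: 1 − 10^(−1.31) = 0.9510.
Photons absorbed: 0.9510 × 0.003331 = 0.003168 mol.
Product formed: 0.347 × 0.003168 = 0.001099 mol.
Rate: 0.001099 mol / (874 s × 0.0226 L) = 5.6×10⁻⁵ M s⁻¹.

5.6×10⁻⁵ M s⁻¹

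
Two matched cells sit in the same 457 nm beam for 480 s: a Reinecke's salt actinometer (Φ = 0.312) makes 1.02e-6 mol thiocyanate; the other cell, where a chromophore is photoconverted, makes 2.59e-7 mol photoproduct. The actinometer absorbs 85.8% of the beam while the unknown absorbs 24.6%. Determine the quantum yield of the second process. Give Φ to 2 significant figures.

Φ = 0.28

Photons absorbed by the actinometer: 1.02e-6 / 0.312 = 3.269e-6 mol.
Incident flux: 3.269e-6 / 0.858 = 3.810e-6 einstein.
Absorbed by unknown: 0.246 × 3.810e-6 = 9.373e-7 mol.
Φ(unknown) = 2.59e-7 / 9.373e-7 = 0.28.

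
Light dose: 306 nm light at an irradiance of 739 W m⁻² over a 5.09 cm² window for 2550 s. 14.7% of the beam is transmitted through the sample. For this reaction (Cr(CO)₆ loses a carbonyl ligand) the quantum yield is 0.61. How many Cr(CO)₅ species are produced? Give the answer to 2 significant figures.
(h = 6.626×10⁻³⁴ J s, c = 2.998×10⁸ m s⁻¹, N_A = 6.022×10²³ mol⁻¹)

Photon energy at 306 nm: hc/λ = (6.626×10⁻³⁴)(2.998×10⁸)/(306×10⁻⁹) = 6.492×10⁻¹⁹ J.
Energy delivered: (739 W m⁻²)(5.09×10⁻⁴ m²)(2550 s) = 959.2 J.
Photons incident: 959.2 / 6.492×10⁻¹⁹ = 1.478×10²¹, i.e. 1.478×10²¹/6.022×10²³ = 0.002454 mol.
Fraction absorbed: 1 − 14.7/100 = 0.8530.
Photons absorbed: 0.8530 × 0.002454 = 0.002093 mol.
Product: Φ × n_abs = 0.61 × 0.002093 = 0.001277 mol.
As a count: 0.001277 × 6.022×10²³ = 7.7×10²⁰.

7.7×10²⁰ species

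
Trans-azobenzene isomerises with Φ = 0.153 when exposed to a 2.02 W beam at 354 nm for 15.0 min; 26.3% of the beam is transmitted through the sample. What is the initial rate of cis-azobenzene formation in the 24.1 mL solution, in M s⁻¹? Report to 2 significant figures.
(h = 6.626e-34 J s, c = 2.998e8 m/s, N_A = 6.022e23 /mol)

Photon energy at 354 nm: hc/λ = (6.626e-34)(2.998e8)/(354e-9) = 5.612e-19 J.
Energy delivered: (2.02 W)(900 s) = 1818 J.
Photons incident: 1818 / 5.612e-19 = 3.239e21, i.e. 3.239e21/6.022e23 = 0.005379 mol.
Fraction absorbed: 1 − 26.3/100 = 0.7370.
Photons absorbed: 0.7370 × 0.005379 = 0.003964 mol.
Product formed: 0.153 × 0.003964 = 6.065e-4 mol.
Rate: 6.065e-4 mol / (900 s × 0.0241 L) = 2.8e-5 M s⁻¹.

2.8e-5 M s⁻¹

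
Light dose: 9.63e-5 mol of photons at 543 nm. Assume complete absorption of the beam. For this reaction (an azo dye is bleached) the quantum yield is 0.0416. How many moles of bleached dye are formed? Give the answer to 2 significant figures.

4.0e-6 mol

Product: Φ × n_abs = 0.0416 × 9.63e-5 = 4.006e-6 mol.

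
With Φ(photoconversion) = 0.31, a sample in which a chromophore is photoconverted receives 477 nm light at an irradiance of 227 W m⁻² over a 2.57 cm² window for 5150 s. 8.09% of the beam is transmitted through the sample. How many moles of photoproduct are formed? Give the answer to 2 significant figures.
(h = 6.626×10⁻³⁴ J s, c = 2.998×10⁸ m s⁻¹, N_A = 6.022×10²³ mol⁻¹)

3.4×10⁻⁴ mol

Photon energy at 477 nm: hc/λ = (6.626×10⁻³⁴)(2.998×10⁸)/(477×10⁻⁹) = 4.165×10⁻¹⁹ J.
Energy delivered: (227 W m⁻²)(2.57×10⁻⁴ m²)(5150 s) = 300.4 J.
Photons incident: 300.4 / 4.165×10⁻¹⁹ = 7.212×10²⁰, i.e. 7.212×10²⁰/6.022×10²³ = 0.001198 mol.
Fraction absorbed: 1 − 8.09/100 = 0.9191.
Photons absorbed: 0.9191 × 0.001198 = 0.001101 mol.
Product: Φ × n_abs = 0.31 × 0.001101 = 3.413×10⁻⁴ mol.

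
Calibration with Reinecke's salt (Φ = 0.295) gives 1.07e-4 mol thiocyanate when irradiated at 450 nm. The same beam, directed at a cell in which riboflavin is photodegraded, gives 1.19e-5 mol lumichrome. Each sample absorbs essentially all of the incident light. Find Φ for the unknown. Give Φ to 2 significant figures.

Φ = 0.033

Photons absorbed by the actinometer: 1.07e-4 / 0.295 = 3.627e-4 mol.
Φ(unknown) = 1.19e-5 / 3.627e-4 = 0.033.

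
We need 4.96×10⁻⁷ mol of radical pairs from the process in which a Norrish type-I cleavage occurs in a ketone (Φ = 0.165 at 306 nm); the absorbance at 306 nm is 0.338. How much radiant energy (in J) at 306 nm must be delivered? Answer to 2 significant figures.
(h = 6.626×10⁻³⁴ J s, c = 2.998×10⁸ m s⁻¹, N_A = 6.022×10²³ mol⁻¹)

Photons that must be absorbed: 4.96×10⁻⁷ / 0.165 = 3.006×10⁻⁶ mol.
Fraction absorbed: 1 − 10^(−0.338) = 0.5408.
Incident photons needed: 3.006×10⁻⁶ / 0.5408 = 5.558×10⁻⁶ mol.
Photon energy: hc/λ = 6.492×10⁻¹⁹ J; per mole, 3.909×10⁵ J mol⁻¹.
Energy required: 5.558×10⁻⁶ × 3.909×10⁵ = 2.2 J.

2.2 J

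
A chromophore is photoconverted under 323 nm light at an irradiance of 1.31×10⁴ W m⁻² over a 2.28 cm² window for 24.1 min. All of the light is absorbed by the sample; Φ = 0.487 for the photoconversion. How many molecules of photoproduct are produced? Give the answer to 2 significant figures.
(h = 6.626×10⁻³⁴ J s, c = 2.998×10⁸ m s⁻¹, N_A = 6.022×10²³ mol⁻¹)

Photon energy at 323 nm: hc/λ = (6.626×10⁻³⁴)(2.998×10⁸)/(323×10⁻⁹) = 6.150×10⁻¹⁹ J.
Energy delivered: (1.31×10⁴ W m⁻²)(2.28×10⁻⁴ m²)(1446 s) = 4319 J.
Photons incident: 4319 / 6.150×10⁻¹⁹ = 7.023×10²¹, i.e. 7.023×10²¹/6.022×10²³ = 0.01166 mol.
Product: Φ × n_abs = 0.487 × 0.01166 = 0.005678 mol.
As a count: 0.005678 × 6.022×10²³ = 3.4×10²¹.

3.4×10²¹ molecules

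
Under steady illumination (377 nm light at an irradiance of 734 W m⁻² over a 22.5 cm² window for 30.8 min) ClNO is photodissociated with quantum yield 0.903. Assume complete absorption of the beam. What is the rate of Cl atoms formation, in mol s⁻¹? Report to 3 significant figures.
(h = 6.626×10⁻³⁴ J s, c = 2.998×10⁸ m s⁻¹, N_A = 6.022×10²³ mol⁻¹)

Photon energy at 377 nm: hc/λ = (6.626×10⁻³⁴)(2.998×10⁸)/(377×10⁻⁹) = 5.269×10⁻¹⁹ J.
Energy delivered: (734 W m⁻²)(22.5×10⁻⁴ m²)(1848 s) = 3052 J.
Photons incident: 3052 / 5.269×10⁻¹⁹ = 5.792×10²¹, i.e. 5.792×10²¹/6.022×10²³ = 0.009618 mol.
Product formed: 0.903 × 0.009618 = 0.008685 mol.
Rate: 0.008685 / 1848 s = 4.70×10⁻⁶ mol s⁻¹.

4.70×10⁻⁶ mol s⁻¹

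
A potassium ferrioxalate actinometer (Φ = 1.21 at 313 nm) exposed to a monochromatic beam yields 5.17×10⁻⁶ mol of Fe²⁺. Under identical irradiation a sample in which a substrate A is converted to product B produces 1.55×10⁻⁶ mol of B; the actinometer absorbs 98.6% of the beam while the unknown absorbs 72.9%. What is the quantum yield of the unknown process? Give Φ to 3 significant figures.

Φ = 0.491

Photons absorbed by the actinometer: 5.17×10⁻⁶ / 1.21 = 4.273×10⁻⁶ mol.
Incident flux: 4.273×10⁻⁶ / 0.986 = 4.334×10⁻⁶ einstein.
Absorbed by unknown: 0.729 × 4.334×10⁻⁶ = 3.159×10⁻⁶ mol.
Φ(unknown) = 1.55×10⁻⁶ / 3.159×10⁻⁶ = 0.491.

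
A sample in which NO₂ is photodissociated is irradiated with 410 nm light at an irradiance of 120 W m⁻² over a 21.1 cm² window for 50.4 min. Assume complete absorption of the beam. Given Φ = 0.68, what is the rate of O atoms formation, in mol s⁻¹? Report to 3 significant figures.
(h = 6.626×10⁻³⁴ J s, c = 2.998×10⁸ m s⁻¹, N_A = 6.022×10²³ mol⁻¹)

5.90×10⁻⁷ mol s⁻¹

Photon energy at 410 nm: hc/λ = (6.626×10⁻³⁴)(2.998×10⁸)/(410×10⁻⁹) = 4.845×10⁻¹⁹ J.
Energy delivered: (120 W m⁻²)(21.1×10⁻⁴ m²)(3024 s) = 765.7 J.
Photons incident: 765.7 / 4.845×10⁻¹⁹ = 1.580×10²¹, i.e. 1.580×10²¹/6.022×10²³ = 0.002624 mol.
Product formed: 0.68 × 0.002624 = 0.001784 mol.
Rate: 0.001784 / 3024 s = 5.90×10⁻⁷ mol s⁻¹.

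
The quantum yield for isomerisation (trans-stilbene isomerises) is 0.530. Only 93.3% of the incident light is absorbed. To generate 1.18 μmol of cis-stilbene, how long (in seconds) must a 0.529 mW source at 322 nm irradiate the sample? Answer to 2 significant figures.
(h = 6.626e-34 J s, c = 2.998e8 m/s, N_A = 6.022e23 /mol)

t ≈ 1700 s

Product: 1.18 μmol = 1.18e-6 mol.
Photons that must be absorbed: 1.18e-6 / 0.530 = 2.226e-6 mol.
Incident photons needed: 2.226e-6 / 0.933 = 2.386e-6 mol.
Photon energy: hc/λ = 6.169e-19 J; per mole, 3.715e5 J mol⁻¹.
Energy required: 2.386e-6 × 3.715e5 = 0.8864 J.
Time: 0.8864 J / 0.000529 W = 1700 s.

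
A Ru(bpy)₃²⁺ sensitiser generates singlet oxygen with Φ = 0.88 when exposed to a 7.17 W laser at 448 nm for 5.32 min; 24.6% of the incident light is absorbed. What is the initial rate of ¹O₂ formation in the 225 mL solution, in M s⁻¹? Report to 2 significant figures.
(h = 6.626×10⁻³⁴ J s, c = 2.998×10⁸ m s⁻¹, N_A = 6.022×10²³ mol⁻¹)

Photon energy at 448 nm: hc/λ = (6.626×10⁻³⁴)(2.998×10⁸)/(448×10⁻⁹) = 4.434×10⁻¹⁹ J.
Energy delivered: (7.17 W)(319.2 s) = 2289 J.
Photons incident: 2289 / 4.434×10⁻¹⁹ = 5.162×10²¹, i.e. 5.162×10²¹/6.022×10²³ = 0.008572 mol.
Photons absorbed: 0.246 × 0.008572 = 0.002109 mol.
Product formed: 0.88 × 0.002109 = 0.001856 mol.
Rate: 0.001856 mol / (319.2 s × 0.225 L) = 2.6×10⁻⁵ M s⁻¹.

2.6×10⁻⁵ M s⁻¹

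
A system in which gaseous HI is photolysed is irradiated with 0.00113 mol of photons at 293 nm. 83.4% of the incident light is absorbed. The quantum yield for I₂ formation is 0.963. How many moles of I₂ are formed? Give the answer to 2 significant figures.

9.1×10⁻⁴ mol

Photons absorbed: 0.834 × 0.00113 = 9.424×10⁻⁴ mol.
Product: Φ × n_abs = 0.963 × 9.424×10⁻⁴ = 9.075×10⁻⁴ mol.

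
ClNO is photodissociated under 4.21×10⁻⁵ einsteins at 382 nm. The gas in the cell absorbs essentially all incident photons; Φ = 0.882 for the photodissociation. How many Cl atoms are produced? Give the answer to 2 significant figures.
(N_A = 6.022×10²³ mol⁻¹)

Product: Φ × n_abs = 0.882 × 4.21×10⁻⁵ = 3.713×10⁻⁵ mol.
As a count: 3.713×10⁻⁵ × 6.022×10²³ = 2.2×10¹⁹.

2.2×10¹⁹ atoms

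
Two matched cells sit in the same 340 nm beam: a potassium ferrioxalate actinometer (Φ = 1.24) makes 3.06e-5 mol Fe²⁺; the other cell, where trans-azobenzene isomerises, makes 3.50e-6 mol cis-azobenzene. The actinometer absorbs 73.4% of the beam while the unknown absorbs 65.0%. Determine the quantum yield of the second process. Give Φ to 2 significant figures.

Photons absorbed by the actinometer: 3.06e-5 / 1.24 = 2.468e-5 mol.
Incident flux: 2.468e-5 / 0.734 = 3.362e-5 einstein.
Absorbed by unknown: 0.650 × 3.362e-5 = 2.185e-5 mol.
Φ(unknown) = 3.50e-6 / 2.185e-5 = 0.16.

Φ = 0.16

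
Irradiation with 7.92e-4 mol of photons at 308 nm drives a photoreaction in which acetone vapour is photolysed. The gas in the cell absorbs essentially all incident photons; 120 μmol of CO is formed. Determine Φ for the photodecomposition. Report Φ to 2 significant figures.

Φ = 0.15

Product: 120 μmol = 1.20e-4 mol.
Φ = 1.20e-4 mol / 7.92e-4 mol photons = 0.15.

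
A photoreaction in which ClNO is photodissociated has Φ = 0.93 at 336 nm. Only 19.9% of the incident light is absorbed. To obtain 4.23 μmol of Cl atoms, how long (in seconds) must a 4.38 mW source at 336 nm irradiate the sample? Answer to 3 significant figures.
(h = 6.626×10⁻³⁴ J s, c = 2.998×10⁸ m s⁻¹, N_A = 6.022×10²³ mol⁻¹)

t ≈ 1860 s

Product: 4.23 μmol = 4.23×10⁻⁶ mol.
Photons that must be absorbed: 4.23×10⁻⁶ / 0.93 = 4.548×10⁻⁶ mol.
Incident photons needed: 4.548×10⁻⁶ / 0.199 = 2.285×10⁻⁵ mol.
Photon energy: hc/λ = 5.912×10⁻¹⁹ J; per mole, 3.560×10⁵ J mol⁻¹.
Energy required: 2.285×10⁻⁵ × 3.560×10⁵ = 8.135 J.
Time: 8.135 J / 0.00438 W = 1860 s.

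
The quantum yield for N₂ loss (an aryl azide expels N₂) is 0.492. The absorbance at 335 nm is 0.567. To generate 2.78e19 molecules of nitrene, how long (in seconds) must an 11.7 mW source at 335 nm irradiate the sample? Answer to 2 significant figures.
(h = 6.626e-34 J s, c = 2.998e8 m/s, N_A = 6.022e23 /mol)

t ≈ 3900 s

Product: 2.78e19 / 6.022e23 = 4.616e-5 mol.
Photons that must be absorbed: 4.616e-5 / 0.492 = 9.382e-5 mol.
Fraction absorbed: 1 − 10^(−0.567) = 0.7290.
Incident photons needed: 9.382e-5 / 0.7290 = 1.287e-4 mol.
Photon energy: hc/λ = 5.930e-19 J; per mole, 3.571e5 J mol⁻¹.
Energy required: 1.287e-4 × 3.571e5 = 45.96 J.
Time: 45.96 J / 0.0117 W = 3900 s.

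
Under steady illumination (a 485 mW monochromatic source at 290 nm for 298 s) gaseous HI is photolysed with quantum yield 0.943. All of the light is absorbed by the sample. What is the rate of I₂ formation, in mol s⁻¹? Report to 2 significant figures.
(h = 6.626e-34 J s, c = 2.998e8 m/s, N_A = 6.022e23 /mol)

Photon energy at 290 nm: hc/λ = (6.626e-34)(2.998e8)/(290e-9) = 6.850e-19 J.
Energy delivered: (485 mW)(298 s) = 144.5 J.
Photons incident: 144.5 / 6.850e-19 = 2.109e20, i.e. 2.109e20/6.022e23 = 3.502e-4 mol.
Product formed: 0.943 × 3.502e-4 = 3.302e-4 mol.
Rate: 3.302e-4 / 298 s = 1.1e-6 mol s⁻¹.

1.1e-6 mol s⁻¹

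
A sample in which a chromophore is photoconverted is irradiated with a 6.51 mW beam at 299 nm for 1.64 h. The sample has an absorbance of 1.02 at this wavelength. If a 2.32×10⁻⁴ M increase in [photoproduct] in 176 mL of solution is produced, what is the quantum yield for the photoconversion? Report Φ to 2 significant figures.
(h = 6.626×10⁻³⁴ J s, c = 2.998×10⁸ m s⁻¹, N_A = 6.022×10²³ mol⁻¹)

Φ = 0.47

Product: (2.32×10⁻⁴ M)(0.176 L) = 4.083×10⁻⁵ mol.
Photon energy at 299 nm: hc/λ = (6.626×10⁻³⁴)(2.998×10⁸)/(299×10⁻⁹) = 6.644×10⁻¹⁹ J.
Energy delivered: (6.51 mW)(5904 s) = 38.44 J.
Photons incident: 38.44 / 6.644×10⁻¹⁹ = 5.786×10¹⁹, i.e. 5.786×10¹⁹/6.022×10²³ = 9.608×10⁻⁵ mol.
Fraction absorbed: 1 − 10^(−1.02) = 0.9045.
Photons absorbed: 0.9045 × 9.608×10⁻⁵ = 8.690×10⁻⁵ mol.
Φ = 4.083×10⁻⁵ mol / 8.690×10⁻⁵ mol photons = 0.47.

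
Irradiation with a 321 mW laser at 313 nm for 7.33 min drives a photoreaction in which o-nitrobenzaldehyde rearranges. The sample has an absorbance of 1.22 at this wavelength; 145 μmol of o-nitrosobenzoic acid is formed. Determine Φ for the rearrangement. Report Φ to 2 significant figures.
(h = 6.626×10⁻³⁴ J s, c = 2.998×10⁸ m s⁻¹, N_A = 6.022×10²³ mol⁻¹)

Product: 145 μmol = 1.45×10⁻⁴ mol.
Photon energy at 313 nm: hc/λ = (6.626×10⁻³⁴)(2.998×10⁸)/(313×10⁻⁹) = 6.347×10⁻¹⁹ J.
Energy delivered: (321 mW)(439.8 s) = 141.2 J.
Photons incident: 141.2 / 6.347×10⁻¹⁹ = 2.225×10²⁰, i.e. 2.225×10²⁰/6.022×10²³ = 3.695×10⁻⁴ mol.
Fraction absorbed: 1 − 10^(−1.22) = 0.9397.
Photons absorbed: 0.9397 × 3.695×10⁻⁴ = 3.472×10⁻⁴ mol.
Φ = 1.45×10⁻⁴ mol / 3.472×10⁻⁴ mol photons = 0.42.

Φ = 0.42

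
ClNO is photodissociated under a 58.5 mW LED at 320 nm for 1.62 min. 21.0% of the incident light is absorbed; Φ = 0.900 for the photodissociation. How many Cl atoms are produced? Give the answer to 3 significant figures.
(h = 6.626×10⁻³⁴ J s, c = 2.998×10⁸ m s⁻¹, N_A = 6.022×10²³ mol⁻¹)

Photon energy at 320 nm: hc/λ = (6.626×10⁻³⁴)(2.998×10⁸)/(320×10⁻⁹) = 6.208×10⁻¹⁹ J.
Energy delivered: (58.5 mW)(97.2 s) = 5.686 J.
Photons incident: 5.686 / 6.208×10⁻¹⁹ = 9.159×10¹⁸, i.e. 9.159×10¹⁸/6.022×10²³ = 1.521×10⁻⁵ mol.
Photons absorbed: 0.210 × 1.521×10⁻⁵ = 3.194×10⁻⁶ mol.
Product: Φ × n_abs = 0.900 × 3.194×10⁻⁶ = 2.875×10⁻⁶ mol.
As a count: 2.875×10⁻⁶ × 6.022×10²³ = 1.73×10¹⁸.

1.73×10¹⁸ atoms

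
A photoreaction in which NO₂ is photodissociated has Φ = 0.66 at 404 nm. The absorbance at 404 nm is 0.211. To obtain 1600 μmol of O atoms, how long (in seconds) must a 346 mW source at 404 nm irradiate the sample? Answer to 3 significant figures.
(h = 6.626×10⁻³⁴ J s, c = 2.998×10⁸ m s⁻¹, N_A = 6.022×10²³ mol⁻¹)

t ≈ 5390 s

Product: 1600 μmol = 0.00160 mol.
Photons that must be absorbed: 0.00160 / 0.66 = 0.002424 mol.
Fraction absorbed: 1 − 10^(−0.211) = 0.3848.
Incident photons needed: 0.002424 / 0.3848 = 0.006299 mol.
Photon energy: hc/λ = 4.917×10⁻¹⁹ J; per mole, 2.961×10⁵ J mol⁻¹.
Energy required: 0.006299 × 2.961×10⁵ = 1865 J.
Time: 1865 J / 0.346 W = 5390 s.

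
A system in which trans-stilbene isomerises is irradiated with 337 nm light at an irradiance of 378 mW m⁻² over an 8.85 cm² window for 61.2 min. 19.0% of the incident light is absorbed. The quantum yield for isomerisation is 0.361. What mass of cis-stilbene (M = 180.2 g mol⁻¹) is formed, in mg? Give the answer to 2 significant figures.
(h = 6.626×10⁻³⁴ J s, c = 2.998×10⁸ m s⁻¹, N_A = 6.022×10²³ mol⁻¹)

0.043 mg

Photon energy at 337 nm: hc/λ = (6.626×10⁻³⁴)(2.998×10⁸)/(337×10⁻⁹) = 5.895×10⁻¹⁹ J.
Energy delivered: (378 mW m⁻²)(8.85×10⁻⁴ m²)(3672 s) = 1.228 J.
Photons incident: 1.228 / 5.895×10⁻¹⁹ = 2.083×10¹⁸, i.e. 2.083×10¹⁸/6.022×10²³ = 3.459×10⁻⁶ mol.
Photons absorbed: 0.190 × 3.459×10⁻⁶ = 6.572×10⁻⁷ mol.
Product: Φ × n_abs = 0.361 × 6.572×10⁻⁷ = 2.372×10⁻⁷ mol.
Mass: 2.372×10⁻⁷ × 180.2 = 4.274×10⁻⁵ g = 0.043 mg.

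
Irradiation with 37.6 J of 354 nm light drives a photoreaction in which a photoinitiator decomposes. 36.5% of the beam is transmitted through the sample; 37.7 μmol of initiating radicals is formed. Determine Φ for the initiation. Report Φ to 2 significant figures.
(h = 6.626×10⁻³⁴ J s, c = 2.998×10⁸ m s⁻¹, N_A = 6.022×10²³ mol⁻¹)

Product: 37.7 μmol = 3.77×10⁻⁵ mol.
Photon energy at 354 nm: hc/λ = (6.626×10⁻³⁴)(2.998×10⁸)/(354×10⁻⁹) = 5.612×10⁻¹⁹ J.
Photons incident: 37.6 / 5.612×10⁻¹⁹ = 6.700×10¹⁹, i.e. 6.700×10¹⁹/6.022×10²³ = 1.113×10⁻⁴ mol.
Fraction absorbed: 1 − 36.5/100 = 0.6350.
Photons absorbed: 0.6350 × 1.113×10⁻⁴ = 7.068×10⁻⁵ mol.
Φ = 3.77×10⁻⁵ mol / 7.068×10⁻⁵ mol photons = 0.53.

Φ = 0.53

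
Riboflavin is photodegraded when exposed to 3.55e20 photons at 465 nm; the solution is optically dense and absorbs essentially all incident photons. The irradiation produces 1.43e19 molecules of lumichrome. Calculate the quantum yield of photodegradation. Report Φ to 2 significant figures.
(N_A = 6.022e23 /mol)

Product: 1.43e19 / 6.022e23 = 2.375e-5 mol.
Moles of photons: 3.55e20 / 6.022e23 = 5.895e-4 mol.
Φ = 2.375e-5 mol / 5.895e-4 mol photons = 0.040.

Φ = 0.040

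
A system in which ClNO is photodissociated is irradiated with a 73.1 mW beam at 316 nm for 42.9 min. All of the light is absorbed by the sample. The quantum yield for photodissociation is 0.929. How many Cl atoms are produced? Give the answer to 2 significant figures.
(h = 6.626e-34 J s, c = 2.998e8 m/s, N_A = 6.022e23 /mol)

2.8e20 atoms

Photon energy at 316 nm: hc/λ = (6.626e-34)(2.998e8)/(316e-9) = 6.286e-19 J.
Energy delivered: (73.1 mW)(2574 s) = 188.2 J.
Photons incident: 188.2 / 6.286e-19 = 2.994e20, i.e. 2.994e20/6.022e23 = 4.972e-4 mol.
Product: Φ × n_abs = 0.929 × 4.972e-4 = 4.619e-4 mol.
As a count: 4.619e-4 × 6.022e23 = 2.8e20.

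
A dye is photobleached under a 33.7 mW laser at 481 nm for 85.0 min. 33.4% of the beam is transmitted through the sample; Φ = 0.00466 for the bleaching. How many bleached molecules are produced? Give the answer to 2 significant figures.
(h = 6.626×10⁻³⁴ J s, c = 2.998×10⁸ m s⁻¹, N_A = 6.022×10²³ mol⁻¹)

1.3×10¹⁸ bleached molecules

Photon energy at 481 nm: hc/λ = (6.626×10⁻³⁴)(2.998×10⁸)/(481×10⁻⁹) = 4.130×10⁻¹⁹ J.
Energy delivered: (33.7 mW)(5100 s) = 171.9 J.
Photons incident: 171.9 / 4.130×10⁻¹⁹ = 4.162×10²⁰, i.e. 4.162×10²⁰/6.022×10²³ = 6.911×10⁻⁴ mol.
Fraction absorbed: 1 − 33.4/100 = 0.6660.
Photons absorbed: 0.6660 × 6.911×10⁻⁴ = 4.603×10⁻⁴ mol.
Product: Φ × n_abs = 0.00466 × 4.603×10⁻⁴ = 2.145×10⁻⁶ mol.
As a count: 2.145×10⁻⁶ × 6.022×10²³ = 1.3×10¹⁸.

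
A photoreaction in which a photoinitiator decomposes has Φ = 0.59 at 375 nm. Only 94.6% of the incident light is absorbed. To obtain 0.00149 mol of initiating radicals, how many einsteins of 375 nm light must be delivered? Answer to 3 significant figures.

Photons that must be absorbed: 0.00149 / 0.59 = 0.002525 mol.
Incident photons needed: 0.002525 / 0.946 = 0.002669 mol.

0.00267 einstein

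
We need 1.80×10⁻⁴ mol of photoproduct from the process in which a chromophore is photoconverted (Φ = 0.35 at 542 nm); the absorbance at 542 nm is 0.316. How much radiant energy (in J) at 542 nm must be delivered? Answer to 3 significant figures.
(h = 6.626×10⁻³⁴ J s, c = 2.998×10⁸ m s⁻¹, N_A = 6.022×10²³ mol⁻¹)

Photons that must be absorbed: 1.80×10⁻⁴ / 0.35 = 5.143×10⁻⁴ mol.
Fraction absorbed: 1 − 10^(−0.316) = 0.5169.
Incident photons needed: 5.143×10⁻⁴ / 0.5169 = 9.950×10⁻⁴ mol.
Photon energy: hc/λ = 3.665×10⁻¹⁹ J; per mole, 2.207×10⁵ J mol⁻¹.
Energy required: 9.950×10⁻⁴ × 2.207×10⁵ = 220 J.

220 J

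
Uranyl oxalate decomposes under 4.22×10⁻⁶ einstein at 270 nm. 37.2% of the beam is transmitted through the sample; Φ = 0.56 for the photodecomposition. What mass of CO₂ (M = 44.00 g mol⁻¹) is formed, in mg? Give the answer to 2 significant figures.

0.065 mg

Fraction absorbed: 1 − 37.2/100 = 0.6280.
Photons absorbed: 0.6280 × 4.22×10⁻⁶ = 2.650×10⁻⁶ mol.
Product: Φ × n_abs = 0.56 × 2.650×10⁻⁶ = 1.484×10⁻⁶ mol.
Mass: 1.484×10⁻⁶ × 44.00 = 6.530×10⁻⁵ g = 0.065 mg.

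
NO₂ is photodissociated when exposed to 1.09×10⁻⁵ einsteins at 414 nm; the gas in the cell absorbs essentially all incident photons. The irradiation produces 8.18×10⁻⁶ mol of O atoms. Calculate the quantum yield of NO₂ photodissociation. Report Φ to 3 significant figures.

Φ = 8.18×10⁻⁶ mol / 1.09×10⁻⁵ mol photons = 0.750.

Φ = 0.750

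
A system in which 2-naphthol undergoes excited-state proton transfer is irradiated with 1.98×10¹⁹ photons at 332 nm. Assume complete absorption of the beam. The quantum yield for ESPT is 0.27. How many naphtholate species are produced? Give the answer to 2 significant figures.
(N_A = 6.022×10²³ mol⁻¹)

5.3×10¹⁸ species

Moles of photons: 1.98×10¹⁹ / 6.022×10²³ = 3.288×10⁻⁵ mol.
Product: Φ × n_abs = 0.27 × 3.288×10⁻⁵ = 8.878×10⁻⁶ mol.
As a count: 8.878×10⁻⁶ × 6.022×10²³ = 5.3×10¹⁸.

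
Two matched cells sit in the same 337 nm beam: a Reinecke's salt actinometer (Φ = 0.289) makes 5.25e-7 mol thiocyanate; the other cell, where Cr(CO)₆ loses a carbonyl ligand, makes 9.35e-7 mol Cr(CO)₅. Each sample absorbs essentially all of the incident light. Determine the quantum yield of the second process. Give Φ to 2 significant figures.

Photons absorbed by the actinometer: 5.25e-7 / 0.289 = 1.817e-6 mol.
Φ(unknown) = 9.35e-7 / 1.817e-6 = 0.51.

Φ = 0.51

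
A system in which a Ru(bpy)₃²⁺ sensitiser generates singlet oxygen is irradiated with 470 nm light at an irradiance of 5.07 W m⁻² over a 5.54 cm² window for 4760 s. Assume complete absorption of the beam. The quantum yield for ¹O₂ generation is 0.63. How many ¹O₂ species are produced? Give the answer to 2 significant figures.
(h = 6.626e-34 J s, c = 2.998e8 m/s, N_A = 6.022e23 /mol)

Photon energy at 470 nm: hc/λ = (6.626e-34)(2.998e8)/(470e-9) = 4.227e-19 J.
Energy delivered: (5.07 W m⁻²)(5.54e-4 m²)(4760 s) = 13.37 J.
Photons incident: 13.37 / 4.227e-19 = 3.163e19, i.e. 3.163e19/6.022e23 = 5.252e-5 mol.
Product: Φ × n_abs = 0.63 × 5.252e-5 = 3.309e-5 mol.
As a count: 3.309e-5 × 6.022e23 = 2.0e19.

2.0e19 species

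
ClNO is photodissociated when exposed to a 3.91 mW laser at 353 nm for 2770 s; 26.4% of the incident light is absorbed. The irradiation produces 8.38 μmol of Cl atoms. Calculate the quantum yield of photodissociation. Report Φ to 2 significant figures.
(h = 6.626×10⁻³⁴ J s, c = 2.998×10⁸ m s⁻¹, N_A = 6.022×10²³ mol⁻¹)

Φ = 0.99

Product: 8.38 μmol = 8.38×10⁻⁶ mol.
Photon energy at 353 nm: hc/λ = (6.626×10⁻³⁴)(2.998×10⁸)/(353×10⁻⁹) = 5.627×10⁻¹⁹ J.
Energy delivered: (3.91 mW)(2770 s) = 10.83 J.
Photons incident: 10.83 / 5.627×10⁻¹⁹ = 1.925×10¹⁹, i.e. 1.925×10¹⁹/6.022×10²³ = 3.197×10⁻⁵ mol.
Photons absorbed: 0.264 × 3.197×10⁻⁵ = 8.440×10⁻⁶ mol.
Φ = 8.38×10⁻⁶ mol / 8.440×10⁻⁶ mol photons = 0.99.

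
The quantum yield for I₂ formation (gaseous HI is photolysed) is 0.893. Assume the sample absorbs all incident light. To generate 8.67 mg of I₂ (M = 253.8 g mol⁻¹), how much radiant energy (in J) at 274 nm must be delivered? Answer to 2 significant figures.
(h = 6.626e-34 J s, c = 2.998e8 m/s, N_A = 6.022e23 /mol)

17 J

Product: 8.67 mg / 253.8 g mol⁻¹ = 3.416e-5 mol.
Photons that must be absorbed: 3.416e-5 / 0.893 = 3.825e-5 mol.
Photon energy: hc/λ = 7.250e-19 J; per mole, 4.366e5 J mol⁻¹.
Energy required: 3.825e-5 × 4.366e5 = 17 J.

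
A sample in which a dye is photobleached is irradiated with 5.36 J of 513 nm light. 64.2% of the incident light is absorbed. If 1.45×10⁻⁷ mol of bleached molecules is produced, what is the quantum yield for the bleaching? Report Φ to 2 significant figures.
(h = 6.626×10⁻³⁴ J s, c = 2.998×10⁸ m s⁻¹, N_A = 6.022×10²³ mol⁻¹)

Φ = 0.0098

Photon energy at 513 nm: hc/λ = (6.626×10⁻³⁴)(2.998×10⁸)/(513×10⁻⁹) = 3.872×10⁻¹⁹ J.
Photons incident: 5.36 / 3.872×10⁻¹⁹ = 1.384×10¹⁹, i.e. 1.384×10¹⁹/6.022×10²³ = 2.298×10⁻⁵ mol.
Photons absorbed: 0.642 × 2.298×10⁻⁵ = 1.475×10⁻⁵ mol.
Φ = 1.45×10⁻⁷ mol / 1.475×10⁻⁵ mol photons = 0.0098.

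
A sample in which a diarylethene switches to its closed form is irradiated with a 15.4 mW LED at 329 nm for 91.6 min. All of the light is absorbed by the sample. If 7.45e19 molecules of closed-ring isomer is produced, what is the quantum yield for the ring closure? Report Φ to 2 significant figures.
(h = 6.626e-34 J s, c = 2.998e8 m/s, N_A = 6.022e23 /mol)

Φ = 0.53

Product: 7.45e19 / 6.022e23 = 1.237e-4 mol.
Photon energy at 329 nm: hc/λ = (6.626e-34)(2.998e8)/(329e-9) = 6.038e-19 J.
Energy delivered: (15.4 mW)(5496 s) = 84.64 J.
Photons incident: 84.64 / 6.038e-19 = 1.402e20, i.e. 1.402e20/6.022e23 = 2.328e-4 mol.
Φ = 1.237e-4 mol / 2.328e-4 mol photons = 0.53.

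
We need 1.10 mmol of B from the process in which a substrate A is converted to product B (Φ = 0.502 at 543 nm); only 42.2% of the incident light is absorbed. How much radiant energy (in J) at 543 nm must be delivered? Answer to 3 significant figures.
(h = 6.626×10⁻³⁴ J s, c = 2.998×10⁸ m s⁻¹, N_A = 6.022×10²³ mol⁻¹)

1140 J

Product: 1.10 mmol = 0.00110 mol.
Photons that must be absorbed: 0.00110 / 0.502 = 0.002191 mol.
Incident photons needed: 0.002191 / 0.422 = 0.005192 mol.
Photon energy: hc/λ = 3.658×10⁻¹⁹ J; per mole, 2.203×10⁵ J mol⁻¹.
Energy required: 0.005192 × 2.203×10⁵ = 1140 J.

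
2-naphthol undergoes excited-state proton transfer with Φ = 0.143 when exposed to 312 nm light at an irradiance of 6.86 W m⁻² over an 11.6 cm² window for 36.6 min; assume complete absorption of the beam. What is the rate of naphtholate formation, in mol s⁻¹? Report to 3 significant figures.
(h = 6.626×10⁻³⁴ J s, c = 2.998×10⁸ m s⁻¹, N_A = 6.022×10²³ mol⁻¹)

Photon energy at 312 nm: hc/λ = (6.626×10⁻³⁴)(2.998×10⁸)/(312×10⁻⁹) = 6.367×10⁻¹⁹ J.
Energy delivered: (6.86 W m⁻²)(11.6×10⁻⁴ m²)(2196 s) = 17.47 J.
Photons incident: 17.47 / 6.367×10⁻¹⁹ = 2.744×10¹⁹, i.e. 2.744×10¹⁹/6.022×10²³ = 4.557×10⁻⁵ mol.
Product formed: 0.143 × 4.557×10⁻⁵ = 6.517×10⁻⁶ mol.
Rate: 6.517×10⁻⁶ / 2196 s = 2.97×10⁻⁹ mol s⁻¹.

2.97×10⁻⁹ mol s⁻¹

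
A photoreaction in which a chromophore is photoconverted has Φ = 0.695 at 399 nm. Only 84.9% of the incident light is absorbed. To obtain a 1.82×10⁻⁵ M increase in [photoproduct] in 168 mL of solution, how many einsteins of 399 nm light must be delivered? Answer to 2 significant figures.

5.2×10⁻⁶ einstein

Product: (1.82×10⁻⁵ M)(0.168 L) = 3.058×10⁻⁶ mol.
Photons that must be absorbed: 3.058×10⁻⁶ / 0.695 = 4.400×10⁻⁶ mol.
Incident photons needed: 4.400×10⁻⁶ / 0.849 = 5.183×10⁻⁶ mol.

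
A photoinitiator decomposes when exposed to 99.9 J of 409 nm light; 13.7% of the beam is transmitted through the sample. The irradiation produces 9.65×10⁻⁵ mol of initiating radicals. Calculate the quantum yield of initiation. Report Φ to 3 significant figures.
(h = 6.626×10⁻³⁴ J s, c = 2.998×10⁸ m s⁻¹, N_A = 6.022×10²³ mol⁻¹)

Φ = 0.327

Photon energy at 409 nm: hc/λ = (6.626×10⁻³⁴)(2.998×10⁸)/(409×10⁻⁹) = 4.857×10⁻¹⁹ J.
Photons incident: 99.9 / 4.857×10⁻¹⁹ = 2.057×10²⁰, i.e. 2.057×10²⁰/6.022×10²³ = 3.416×10⁻⁴ mol.
Fraction absorbed: 1 − 13.7/100 = 0.8630.
Photons absorbed: 0.8630 × 3.416×10⁻⁴ = 2.948×10⁻⁴ mol.
Φ = 9.65×10⁻⁵ mol / 2.948×10⁻⁴ mol photons = 0.327.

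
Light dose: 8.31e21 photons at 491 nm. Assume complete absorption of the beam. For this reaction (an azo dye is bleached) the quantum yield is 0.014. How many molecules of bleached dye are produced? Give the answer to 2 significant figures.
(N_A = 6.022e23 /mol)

Moles of photons: 8.31e21 / 6.022e23 = 0.01380 mol.
Product: Φ × n_abs = 0.014 × 0.01380 = 1.932e-4 mol.
As a count: 1.932e-4 × 6.022e23 = 1.2e20.

1.2e20 molecules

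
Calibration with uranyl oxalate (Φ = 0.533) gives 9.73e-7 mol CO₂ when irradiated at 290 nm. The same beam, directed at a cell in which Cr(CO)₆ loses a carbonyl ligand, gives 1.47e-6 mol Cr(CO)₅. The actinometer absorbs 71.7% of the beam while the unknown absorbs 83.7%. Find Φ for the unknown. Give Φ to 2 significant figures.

Photons absorbed by the actinometer: 9.73e-7 / 0.533 = 1.826e-6 mol.
Incident flux: 1.826e-6 / 0.717 = 2.547e-6 einstein.
Absorbed by unknown: 0.837 × 2.547e-6 = 2.132e-6 mol.
Φ(unknown) = 1.47e-6 / 2.132e-6 = 0.69.

Φ = 0.69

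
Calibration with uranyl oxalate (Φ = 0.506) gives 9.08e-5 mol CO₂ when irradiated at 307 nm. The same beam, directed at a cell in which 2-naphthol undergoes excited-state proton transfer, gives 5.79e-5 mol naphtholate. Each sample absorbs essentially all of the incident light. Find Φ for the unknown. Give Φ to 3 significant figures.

Φ = 0.323

Photons absorbed by the actinometer: 9.08e-5 / 0.506 = 1.794e-4 mol.
Φ(unknown) = 5.79e-5 / 1.794e-4 = 0.323.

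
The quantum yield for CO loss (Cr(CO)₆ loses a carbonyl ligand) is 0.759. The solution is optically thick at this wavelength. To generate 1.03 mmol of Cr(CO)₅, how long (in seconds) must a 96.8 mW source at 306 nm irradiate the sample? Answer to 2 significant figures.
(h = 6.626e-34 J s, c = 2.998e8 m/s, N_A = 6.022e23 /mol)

t ≈ 5500 s

Product: 1.03 mmol = 0.00103 mol.
Photons that must be absorbed: 0.00103 / 0.759 = 0.001357 mol.
Photon energy: hc/λ = 6.492e-19 J; per mole, 3.909e5 J mol⁻¹.
Energy required: 0.001357 × 3.909e5 = 530.5 J.
Time: 530.5 J / 0.0968 W = 5500 s.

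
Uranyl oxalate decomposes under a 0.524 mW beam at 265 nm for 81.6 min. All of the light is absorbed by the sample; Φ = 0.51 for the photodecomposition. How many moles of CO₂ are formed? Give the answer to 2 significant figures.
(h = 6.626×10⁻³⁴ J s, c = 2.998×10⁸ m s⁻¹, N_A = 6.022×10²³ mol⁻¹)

Photon energy at 265 nm: hc/λ = (6.626×10⁻³⁴)(2.998×10⁸)/(265×10⁻⁹) = 7.496×10⁻¹⁹ J.
Energy delivered: (0.524 mW)(4896 s) = 2.566 J.
Photons incident: 2.566 / 7.496×10⁻¹⁹ = 3.423×10¹⁸, i.e. 3.423×10¹⁸/6.022×10²³ = 5.684×10⁻⁶ mol.
Product: Φ × n_abs = 0.51 × 5.684×10⁻⁶ = 2.899×10⁻⁶ mol.

2.9×10⁻⁶ mol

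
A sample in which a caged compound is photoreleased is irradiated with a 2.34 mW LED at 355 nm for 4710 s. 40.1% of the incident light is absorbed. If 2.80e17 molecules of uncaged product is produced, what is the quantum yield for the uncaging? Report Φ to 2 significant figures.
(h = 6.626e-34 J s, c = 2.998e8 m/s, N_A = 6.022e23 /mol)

Φ = 0.035

Product: 2.80e17 / 6.022e23 = 4.650e-7 mol.
Photon energy at 355 nm: hc/λ = (6.626e-34)(2.998e8)/(355e-9) = 5.596e-19 J.
Energy delivered: (2.34 mW)(4710 s) = 11.02 J.
Photons incident: 11.02 / 5.596e-19 = 1.969e19, i.e. 1.969e19/6.022e23 = 3.270e-5 mol.
Photons absorbed: 0.401 × 3.270e-5 = 1.311e-5 mol.
Φ = 4.650e-7 mol / 1.311e-5 mol photons = 0.035.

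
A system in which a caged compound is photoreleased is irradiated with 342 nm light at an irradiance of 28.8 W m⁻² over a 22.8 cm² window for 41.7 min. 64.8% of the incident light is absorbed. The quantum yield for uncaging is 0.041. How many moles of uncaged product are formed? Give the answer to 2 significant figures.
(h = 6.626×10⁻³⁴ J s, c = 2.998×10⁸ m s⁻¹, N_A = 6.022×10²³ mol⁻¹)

Photon energy at 342 nm: hc/λ = (6.626×10⁻³⁴)(2.998×10⁸)/(342×10⁻⁹) = 5.808×10⁻¹⁹ J.
Energy delivered: (28.8 W m⁻²)(22.8×10⁻⁴ m²)(2502 s) = 164.3 J.
Photons incident: 164.3 / 5.808×10⁻¹⁹ = 2.829×10²⁰, i.e. 2.829×10²⁰/6.022×10²³ = 4.698×10⁻⁴ mol.
Photons absorbed: 0.648 × 4.698×10⁻⁴ = 3.044×10⁻⁴ mol.
Product: Φ × n_abs = 0.041 × 3.044×10⁻⁴ = 1.248×10⁻⁵ mol.

1.2×10⁻⁵ mol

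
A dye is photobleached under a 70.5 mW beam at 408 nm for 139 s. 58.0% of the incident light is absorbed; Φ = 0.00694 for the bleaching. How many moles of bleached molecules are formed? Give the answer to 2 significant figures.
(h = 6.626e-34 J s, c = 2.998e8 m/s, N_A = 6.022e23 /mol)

Photon energy at 408 nm: hc/λ = (6.626e-34)(2.998e8)/(408e-9) = 4.869e-19 J.
Energy delivered: (70.5 mW)(139 s) = 9.799 J.
Photons incident: 9.799 / 4.869e-19 = 2.013e19, i.e. 2.013e19/6.022e23 = 3.343e-5 mol.
Photons absorbed: 0.580 × 3.343e-5 = 1.939e-5 mol.
Product: Φ × n_abs = 0.00694 × 1.939e-5 = 1.346e-7 mol.

1.3e-7 mol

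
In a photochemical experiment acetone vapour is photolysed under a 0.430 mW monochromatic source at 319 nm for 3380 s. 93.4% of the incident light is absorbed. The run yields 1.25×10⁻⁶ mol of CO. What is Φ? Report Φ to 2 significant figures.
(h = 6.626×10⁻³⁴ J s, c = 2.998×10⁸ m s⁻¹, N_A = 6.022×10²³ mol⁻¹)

Φ = 0.35

Photon energy at 319 nm: hc/λ = (6.626×10⁻³⁴)(2.998×10⁸)/(319×10⁻⁹) = 6.227×10⁻¹⁹ J.
Energy delivered: (0.430 mW)(3380 s) = 1.453 J.
Photons incident: 1.453 / 6.227×10⁻¹⁹ = 2.333×10¹⁸, i.e. 2.333×10¹⁸/6.022×10²³ = 3.874×10⁻⁶ mol.
Photons absorbed: 0.934 × 3.874×10⁻⁶ = 3.618×10⁻⁶ mol.
Φ = 1.25×10⁻⁶ mol / 3.618×10⁻⁶ mol photons = 0.35.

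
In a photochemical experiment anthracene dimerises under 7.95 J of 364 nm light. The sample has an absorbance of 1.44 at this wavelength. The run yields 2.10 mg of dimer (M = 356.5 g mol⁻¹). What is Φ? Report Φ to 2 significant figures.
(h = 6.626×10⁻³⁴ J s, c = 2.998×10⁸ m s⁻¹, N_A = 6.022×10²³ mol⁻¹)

Φ = 0.25

Product: 2.10 mg / 356.5 g mol⁻¹ = 5.891×10⁻⁶ mol.
Photon energy at 364 nm: hc/λ = (6.626×10⁻³⁴)(2.998×10⁸)/(364×10⁻⁹) = 5.457×10⁻¹⁹ J.
Photons incident: 7.95 / 5.457×10⁻¹⁹ = 1.457×10¹⁹, i.e. 1.457×10¹⁹/6.022×10²³ = 2.419×10⁻⁵ mol.
Fraction absorbed: 1 − 10^(−1.44) = 0.9637.
Photons absorbed: 0.9637 × 2.419×10⁻⁵ = 2.331×10⁻⁵ mol.
Φ = 5.891×10⁻⁶ mol / 2.331×10⁻⁵ mol photons = 0.25.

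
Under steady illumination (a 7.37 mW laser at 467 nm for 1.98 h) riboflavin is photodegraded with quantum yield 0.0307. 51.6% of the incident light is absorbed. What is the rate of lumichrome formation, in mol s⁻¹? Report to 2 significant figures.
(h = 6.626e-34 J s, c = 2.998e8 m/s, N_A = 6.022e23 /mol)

Photon energy at 467 nm: hc/λ = (6.626e-34)(2.998e8)/(467e-9) = 4.254e-19 J.
Energy delivered: (7.37 mW)(7128 s) = 52.53 J.
Photons incident: 52.53 / 4.254e-19 = 1.235e20, i.e. 1.235e20/6.022e23 = 2.051e-4 mol.
Photons absorbed: 0.516 × 2.051e-4 = 1.058e-4 mol.
Product formed: 0.0307 × 1.058e-4 = 3.248e-6 mol.
Rate: 3.248e-6 / 7128 s = 4.6e-10 mol s⁻¹.

4.6e-10 mol s⁻¹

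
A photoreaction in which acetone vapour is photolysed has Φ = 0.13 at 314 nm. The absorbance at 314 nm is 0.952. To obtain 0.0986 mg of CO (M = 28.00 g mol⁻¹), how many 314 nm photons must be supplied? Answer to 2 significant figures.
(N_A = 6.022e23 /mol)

Product: 0.0986 mg / 28.00 g mol⁻¹ = 3.521e-6 mol.
Photons that must be absorbed: 3.521e-6 / 0.13 = 2.708e-5 mol.
Fraction absorbed: 1 − 10^(−0.952) = 0.8883.
Incident photons needed: 2.708e-5 / 0.8883 = 3.049e-5 mol.
Photon count: 3.049e-5 × 6.022e23 = 1.8e19.

1.8e19 photons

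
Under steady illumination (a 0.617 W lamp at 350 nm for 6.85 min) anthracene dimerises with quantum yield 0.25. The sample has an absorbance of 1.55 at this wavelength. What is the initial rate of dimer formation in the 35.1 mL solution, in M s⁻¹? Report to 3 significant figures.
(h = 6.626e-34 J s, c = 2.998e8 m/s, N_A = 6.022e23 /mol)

Photon energy at 350 nm: hc/λ = (6.626e-34)(2.998e8)/(350e-9) = 5.676e-19 J.
Energy delivered: (0.617 W)(411 s) = 253.6 J.
Photons incident: 253.6 / 5.676e-19 = 4.468e20, i.e. 4.468e20/6.022e23 = 7.419e-4 mol.
Fraction absorbed: 1 − 10^(−1.55) = 0.9718.
Photons absorbed: 0.9718 × 7.419e-4 = 7.210e-4 mol.
Product formed: 0.25 × 7.210e-4 = 1.803e-4 mol.
Rate: 1.803e-4 mol / (411 s × 0.0351 L) = 1.25e-5 M s⁻¹.

1.25e-5 M s⁻¹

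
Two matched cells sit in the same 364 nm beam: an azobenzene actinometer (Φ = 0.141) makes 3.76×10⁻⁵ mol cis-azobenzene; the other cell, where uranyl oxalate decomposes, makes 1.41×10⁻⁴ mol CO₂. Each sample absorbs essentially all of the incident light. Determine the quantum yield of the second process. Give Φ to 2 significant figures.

Photons absorbed by the actinometer: 3.76×10⁻⁵ / 0.141 = 2.667×10⁻⁴ mol.
Φ(unknown) = 1.41×10⁻⁴ / 2.667×10⁻⁴ = 0.53.

Φ = 0.53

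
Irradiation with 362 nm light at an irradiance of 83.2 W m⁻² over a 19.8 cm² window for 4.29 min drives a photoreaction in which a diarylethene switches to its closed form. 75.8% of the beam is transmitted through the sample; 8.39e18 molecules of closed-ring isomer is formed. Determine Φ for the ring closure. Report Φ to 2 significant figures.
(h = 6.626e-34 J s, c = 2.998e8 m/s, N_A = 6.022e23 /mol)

Product: 8.39e18 / 6.022e23 = 1.393e-5 mol.
Photon energy at 362 nm: hc/λ = (6.626e-34)(2.998e8)/(362e-9) = 5.487e-19 J.
Energy delivered: (83.2 W m⁻²)(19.8e-4 m²)(257.4 s) = 42.40 J.
Photons incident: 42.40 / 5.487e-19 = 7.727e19, i.e. 7.727e19/6.022e23 = 1.283e-4 mol.
Fraction absorbed: 1 − 75.8/100 = 0.2420.
Photons absorbed: 0.2420 × 1.283e-4 = 3.105e-5 mol.
Φ = 1.393e-5 mol / 3.105e-5 mol photons = 0.45.

Φ = 0.45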